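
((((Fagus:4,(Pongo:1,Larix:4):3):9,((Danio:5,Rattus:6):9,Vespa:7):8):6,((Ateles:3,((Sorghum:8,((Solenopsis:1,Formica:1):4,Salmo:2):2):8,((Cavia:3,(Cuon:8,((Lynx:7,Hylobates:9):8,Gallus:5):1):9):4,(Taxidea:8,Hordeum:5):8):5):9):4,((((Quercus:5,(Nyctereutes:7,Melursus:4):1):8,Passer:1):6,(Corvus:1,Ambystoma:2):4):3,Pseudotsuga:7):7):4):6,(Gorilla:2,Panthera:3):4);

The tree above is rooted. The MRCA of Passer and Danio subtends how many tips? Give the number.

The MRCA of Passer and Danio is the node subtending (((Fagus,(Pongo,Larix)),((Danio,Rattus),Vespa)),((Ateles,((Sorghum,((Solenopsis,Formica),Salmo)),((Cavia,(Cuon,((Lynx,Hylobates),Gallus))),(Taxidea,Hordeum)))),((((Quercus,(Nyctereutes,Melursus)),Passer),(Corvus,Ambystoma)),Pseudotsuga))).
That clade contains 25 terminal taxa: Ambystoma, Ateles, Cavia, Corvus, Cuon, Danio, Fagus, Formica, Gallus, Hordeum, Hylobates, Larix, Lynx, Melursus, Nyctereutes, Passer, Pongo, Pseudotsuga, Quercus, Rattus, Salmo, Solenopsis, Sorghum, Taxidea, Vespa.

25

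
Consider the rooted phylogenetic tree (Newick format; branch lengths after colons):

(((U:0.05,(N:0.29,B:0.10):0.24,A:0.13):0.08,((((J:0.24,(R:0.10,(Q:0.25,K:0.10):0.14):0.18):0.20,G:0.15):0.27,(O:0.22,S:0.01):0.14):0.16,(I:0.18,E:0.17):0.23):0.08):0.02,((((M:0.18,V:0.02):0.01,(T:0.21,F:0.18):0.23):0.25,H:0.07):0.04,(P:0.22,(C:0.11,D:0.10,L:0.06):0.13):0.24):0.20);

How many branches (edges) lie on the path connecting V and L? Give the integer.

The MRCA of V and L is the node subtending ((((M,V),(T,F)),H),(P,(C,D,L))).
From V up to that node: 4 branches. From L up to the same node: 3 branches. Total: 4 + 3 = 7.

7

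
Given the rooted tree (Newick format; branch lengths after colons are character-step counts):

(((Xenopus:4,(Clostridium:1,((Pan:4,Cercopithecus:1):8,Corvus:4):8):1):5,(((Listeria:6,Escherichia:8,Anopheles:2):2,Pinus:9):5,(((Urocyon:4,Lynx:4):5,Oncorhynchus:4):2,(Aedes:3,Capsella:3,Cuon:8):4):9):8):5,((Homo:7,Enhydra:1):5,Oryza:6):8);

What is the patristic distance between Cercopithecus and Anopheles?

40

The path runs Cercopithecus → … → MRCA → … → Anopheles; the MRCA is the node subtending ((Xenopus,(Clostridium,((Pan,Cercopithecus),Corvus))),(((Listeria,Escherichia,Anopheles),Pinus),(((Urocyon,Lynx),Oncorhynchus),(Aedes,Capsella,Cuon)))).
Branch lengths along that path: 1 + 8 + 8 + 1 + 5 + 8 + 5 + 2 + 2 = 40.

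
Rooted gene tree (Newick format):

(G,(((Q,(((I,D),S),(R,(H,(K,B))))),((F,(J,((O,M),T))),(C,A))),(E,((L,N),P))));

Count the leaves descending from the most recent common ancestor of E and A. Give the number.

19

The MRCA of E and A is the node subtending (((Q,(((I,D),S),(R,(H,(K,B))))),((F,(J,((O,M),T))),(C,A))),(E,((L,N),P))).
That clade contains 19 terminal taxa: A, B, C, D, E, F, H, I, J, K, L, M, N, O, P, Q, R, S, T.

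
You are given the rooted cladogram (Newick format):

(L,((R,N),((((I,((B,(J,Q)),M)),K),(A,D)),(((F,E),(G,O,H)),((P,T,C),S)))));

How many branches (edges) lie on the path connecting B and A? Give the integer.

7

The MRCA of B and A is the node subtending (((I,((B,(J,Q)),M)),K),(A,D)).
From B up to that node: 5 branches. From A up to the same node: 2 branches. Total: 5 + 2 = 7.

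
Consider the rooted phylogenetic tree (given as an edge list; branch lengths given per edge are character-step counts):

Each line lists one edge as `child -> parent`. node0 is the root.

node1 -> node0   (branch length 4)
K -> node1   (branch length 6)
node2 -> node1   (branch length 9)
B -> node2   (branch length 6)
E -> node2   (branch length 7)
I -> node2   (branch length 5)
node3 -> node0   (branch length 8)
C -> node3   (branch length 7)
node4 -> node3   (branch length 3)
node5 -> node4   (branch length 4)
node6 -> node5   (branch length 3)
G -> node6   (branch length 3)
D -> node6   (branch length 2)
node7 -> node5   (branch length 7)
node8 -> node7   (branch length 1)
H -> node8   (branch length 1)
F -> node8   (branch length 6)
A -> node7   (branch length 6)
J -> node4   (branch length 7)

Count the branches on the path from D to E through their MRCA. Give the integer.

The MRCA of D and E is the root of the tree.
From D up to that node: 5 branches. From E up to the same node: 3 branches. Total: 5 + 3 = 8.

8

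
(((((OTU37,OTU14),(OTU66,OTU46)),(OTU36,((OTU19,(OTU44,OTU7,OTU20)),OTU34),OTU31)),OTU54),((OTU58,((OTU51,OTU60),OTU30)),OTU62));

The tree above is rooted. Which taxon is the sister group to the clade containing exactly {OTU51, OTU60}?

OTU30

The clade containing exactly {OTU51, OTU60} attaches to the tree at the node subtending ((OTU51,OTU60),OTU30).
The other lineage descending from that same node — the sister group — is the single tip OTU30.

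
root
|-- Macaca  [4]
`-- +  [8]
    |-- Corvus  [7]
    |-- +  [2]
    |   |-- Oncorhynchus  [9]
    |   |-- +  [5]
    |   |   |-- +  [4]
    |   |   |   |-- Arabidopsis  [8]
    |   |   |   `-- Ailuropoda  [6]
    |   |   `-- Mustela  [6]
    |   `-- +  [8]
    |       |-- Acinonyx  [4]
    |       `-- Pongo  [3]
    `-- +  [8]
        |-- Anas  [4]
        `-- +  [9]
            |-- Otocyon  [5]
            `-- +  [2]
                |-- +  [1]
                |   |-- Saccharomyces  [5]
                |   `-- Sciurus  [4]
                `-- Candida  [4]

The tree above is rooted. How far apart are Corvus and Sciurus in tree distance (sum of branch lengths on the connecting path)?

The path runs Corvus → … → MRCA → … → Sciurus; the MRCA is the node subtending (Corvus,(Oncorhynchus,((Arabidopsis,Ailuropoda),Mustela),(Acinonyx,Pongo)),(Anas,(Otocyon,((Saccharomyces,Sciurus),Candida)))).
Branch lengths along that path: 7 + 8 + 9 + 2 + 1 + 4 = 31.

31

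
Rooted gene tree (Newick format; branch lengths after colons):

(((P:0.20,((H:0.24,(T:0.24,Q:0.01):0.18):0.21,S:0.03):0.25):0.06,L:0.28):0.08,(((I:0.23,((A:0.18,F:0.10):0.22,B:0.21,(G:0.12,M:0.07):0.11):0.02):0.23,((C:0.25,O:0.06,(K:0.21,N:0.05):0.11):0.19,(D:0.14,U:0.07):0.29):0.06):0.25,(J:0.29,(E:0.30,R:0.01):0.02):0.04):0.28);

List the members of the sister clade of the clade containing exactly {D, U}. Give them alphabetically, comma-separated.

C, K, N, O

The clade containing exactly {D, U} attaches to the tree at the node subtending ((C,O,(K,N)),(D,U)).
The other lineage descending from that same node — the sister group — is (C,O,(K,N)); its 4 tips in alphabetical order are the answer.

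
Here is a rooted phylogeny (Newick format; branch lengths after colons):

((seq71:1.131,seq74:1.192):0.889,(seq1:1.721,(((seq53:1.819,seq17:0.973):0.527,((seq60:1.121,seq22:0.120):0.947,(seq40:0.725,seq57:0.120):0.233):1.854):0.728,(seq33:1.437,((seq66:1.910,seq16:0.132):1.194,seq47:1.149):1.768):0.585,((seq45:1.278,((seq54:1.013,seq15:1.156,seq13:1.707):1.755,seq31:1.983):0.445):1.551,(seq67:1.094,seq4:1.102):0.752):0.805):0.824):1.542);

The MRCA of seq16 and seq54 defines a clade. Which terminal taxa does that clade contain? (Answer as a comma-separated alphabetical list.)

seq13, seq15, seq16, seq17, seq22, seq31, seq33, seq4, seq40, seq45, seq47, seq53, seq54, seq57, seq60, seq66, seq67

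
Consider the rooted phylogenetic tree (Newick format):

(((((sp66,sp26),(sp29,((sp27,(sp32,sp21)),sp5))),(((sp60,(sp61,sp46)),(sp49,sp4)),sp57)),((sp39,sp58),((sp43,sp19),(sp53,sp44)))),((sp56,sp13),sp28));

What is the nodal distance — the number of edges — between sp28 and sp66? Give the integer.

The MRCA of sp28 and sp66 is the root of the tree.
From sp28 up to that node: 2 branches. From sp66 up to the same node: 5 branches. Total: 2 + 5 = 7.

7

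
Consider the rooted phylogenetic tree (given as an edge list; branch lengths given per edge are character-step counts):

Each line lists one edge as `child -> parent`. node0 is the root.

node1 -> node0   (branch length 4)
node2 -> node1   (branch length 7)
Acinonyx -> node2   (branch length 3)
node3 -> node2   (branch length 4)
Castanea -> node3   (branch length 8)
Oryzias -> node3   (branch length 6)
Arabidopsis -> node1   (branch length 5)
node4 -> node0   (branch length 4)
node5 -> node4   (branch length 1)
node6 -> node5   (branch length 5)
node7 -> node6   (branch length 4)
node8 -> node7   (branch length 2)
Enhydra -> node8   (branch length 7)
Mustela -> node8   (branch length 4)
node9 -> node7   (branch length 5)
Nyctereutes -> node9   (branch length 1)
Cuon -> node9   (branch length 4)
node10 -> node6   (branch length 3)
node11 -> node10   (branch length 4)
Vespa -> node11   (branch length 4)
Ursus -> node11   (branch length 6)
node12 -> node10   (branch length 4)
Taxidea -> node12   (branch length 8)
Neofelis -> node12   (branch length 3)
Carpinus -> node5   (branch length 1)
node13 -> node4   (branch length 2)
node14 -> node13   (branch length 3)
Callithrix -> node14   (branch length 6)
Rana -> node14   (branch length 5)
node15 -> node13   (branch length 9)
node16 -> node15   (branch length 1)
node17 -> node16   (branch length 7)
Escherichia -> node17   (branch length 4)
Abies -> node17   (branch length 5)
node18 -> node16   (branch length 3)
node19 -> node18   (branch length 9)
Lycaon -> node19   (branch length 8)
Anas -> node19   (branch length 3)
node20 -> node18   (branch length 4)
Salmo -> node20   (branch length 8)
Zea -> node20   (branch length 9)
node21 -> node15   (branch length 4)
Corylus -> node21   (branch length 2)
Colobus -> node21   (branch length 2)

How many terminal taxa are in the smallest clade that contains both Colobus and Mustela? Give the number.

The MRCA of Colobus and Mustela is the node subtending (((((Enhydra,Mustela),(Nyctereutes,Cuon)),((Vespa,Ursus),(Taxidea,Neofelis))),Carpinus),((Callithrix,Rana),(((Escherichia,Abies),((Lycaon,Anas),(Salmo,Zea))),(Corylus,Colobus)))).
That clade contains 19 terminal taxa: Abies, Anas, Callithrix, Carpinus, Colobus, Corylus, Cuon, Enhydra, Escherichia, Lycaon, Mustela, Neofelis, Nyctereutes, Rana, Salmo, Taxidea, Ursus, Vespa, Zea.

19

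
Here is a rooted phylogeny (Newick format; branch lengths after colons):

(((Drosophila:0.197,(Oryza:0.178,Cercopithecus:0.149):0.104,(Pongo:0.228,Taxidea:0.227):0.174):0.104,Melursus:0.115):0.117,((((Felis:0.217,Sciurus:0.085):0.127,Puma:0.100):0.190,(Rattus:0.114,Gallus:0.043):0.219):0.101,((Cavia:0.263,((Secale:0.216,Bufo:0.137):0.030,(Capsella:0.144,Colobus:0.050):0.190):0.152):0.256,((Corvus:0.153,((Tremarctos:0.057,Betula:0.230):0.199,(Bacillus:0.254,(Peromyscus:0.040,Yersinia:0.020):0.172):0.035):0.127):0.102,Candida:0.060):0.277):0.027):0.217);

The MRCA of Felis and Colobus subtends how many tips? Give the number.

17

The MRCA of Felis and Colobus is the node subtending ((((Felis,Sciurus),Puma),(Rattus,Gallus)),((Cavia,((Secale,Bufo),(Capsella,Colobus))),((Corvus,((Tremarctos,Betula),(Bacillus,(Peromyscus,Yersinia)))),Candida))).
That clade contains 17 terminal taxa: Bacillus, Betula, Bufo, Candida, Capsella, Cavia, Colobus, Corvus, Felis, Gallus, Peromyscus, Puma, Rattus, Sciurus, Secale, Tremarctos, Yersinia.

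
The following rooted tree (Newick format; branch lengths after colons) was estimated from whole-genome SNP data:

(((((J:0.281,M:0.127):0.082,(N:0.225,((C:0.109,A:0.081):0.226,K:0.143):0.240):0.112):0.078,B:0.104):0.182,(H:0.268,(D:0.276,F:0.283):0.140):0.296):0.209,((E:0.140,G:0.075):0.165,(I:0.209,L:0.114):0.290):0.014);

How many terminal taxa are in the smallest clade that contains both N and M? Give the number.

The MRCA of N and M is the node subtending ((J,M),(N,((C,A),K))).
That clade contains 6 terminal taxa: A, C, J, K, M, N.

6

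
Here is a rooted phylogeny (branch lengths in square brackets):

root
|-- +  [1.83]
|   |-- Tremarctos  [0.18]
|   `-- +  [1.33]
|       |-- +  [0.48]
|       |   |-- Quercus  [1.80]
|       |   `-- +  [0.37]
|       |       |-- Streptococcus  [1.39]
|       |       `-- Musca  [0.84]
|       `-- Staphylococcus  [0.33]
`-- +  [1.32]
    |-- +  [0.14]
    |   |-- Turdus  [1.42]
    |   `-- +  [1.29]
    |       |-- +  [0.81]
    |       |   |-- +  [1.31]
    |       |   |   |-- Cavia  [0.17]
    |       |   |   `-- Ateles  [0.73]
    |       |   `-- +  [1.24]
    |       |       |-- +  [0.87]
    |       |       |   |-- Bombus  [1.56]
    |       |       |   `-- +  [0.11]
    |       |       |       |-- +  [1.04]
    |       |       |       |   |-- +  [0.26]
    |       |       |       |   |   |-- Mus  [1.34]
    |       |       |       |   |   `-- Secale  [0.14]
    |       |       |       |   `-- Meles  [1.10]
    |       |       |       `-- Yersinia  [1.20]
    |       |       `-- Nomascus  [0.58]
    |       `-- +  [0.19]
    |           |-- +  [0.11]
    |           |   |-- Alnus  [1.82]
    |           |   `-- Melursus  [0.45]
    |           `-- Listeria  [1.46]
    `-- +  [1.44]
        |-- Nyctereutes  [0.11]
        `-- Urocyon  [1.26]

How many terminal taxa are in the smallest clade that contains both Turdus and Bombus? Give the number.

The MRCA of Turdus and Bombus is the node subtending (Turdus,(((Cavia,Ateles),((Bombus,(((Mus,Secale),Meles),Yersinia)),Nomascus)),((Alnus,Melursus),Listeria))).
That clade contains 12 terminal taxa: Alnus, Ateles, Bombus, Cavia, Listeria, Meles, Melursus, Mus, Nomascus, Secale, Turdus, Yersinia.

12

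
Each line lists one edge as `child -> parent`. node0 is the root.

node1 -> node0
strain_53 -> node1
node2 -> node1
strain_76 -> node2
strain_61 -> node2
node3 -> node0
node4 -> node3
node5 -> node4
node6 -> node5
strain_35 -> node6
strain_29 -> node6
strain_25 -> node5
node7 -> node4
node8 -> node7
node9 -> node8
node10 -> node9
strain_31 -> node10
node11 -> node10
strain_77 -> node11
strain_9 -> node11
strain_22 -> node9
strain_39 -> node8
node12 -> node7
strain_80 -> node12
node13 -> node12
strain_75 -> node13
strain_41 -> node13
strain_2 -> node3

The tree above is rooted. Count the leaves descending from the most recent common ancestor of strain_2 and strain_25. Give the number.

The MRCA of strain_2 and strain_25 is the node subtending ((((strain_35,strain_29),strain_25),((((strain_31,(strain_77,strain_9)),strain_22),strain_39),(strain_80,(strain_75,strain_41)))),strain_2).
That clade contains 12 terminal taxa: strain_2, strain_22, strain_25, strain_29, strain_31, strain_35, strain_39, strain_41, strain_75, strain_77, strain_80, strain_9.

12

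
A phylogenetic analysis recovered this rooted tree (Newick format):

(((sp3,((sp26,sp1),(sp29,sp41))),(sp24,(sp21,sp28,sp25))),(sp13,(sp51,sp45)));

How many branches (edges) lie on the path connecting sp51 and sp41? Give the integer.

The MRCA of sp51 and sp41 is the root of the tree.
From sp51 up to that node: 3 branches. From sp41 up to the same node: 5 branches. Total: 3 + 5 = 8.

8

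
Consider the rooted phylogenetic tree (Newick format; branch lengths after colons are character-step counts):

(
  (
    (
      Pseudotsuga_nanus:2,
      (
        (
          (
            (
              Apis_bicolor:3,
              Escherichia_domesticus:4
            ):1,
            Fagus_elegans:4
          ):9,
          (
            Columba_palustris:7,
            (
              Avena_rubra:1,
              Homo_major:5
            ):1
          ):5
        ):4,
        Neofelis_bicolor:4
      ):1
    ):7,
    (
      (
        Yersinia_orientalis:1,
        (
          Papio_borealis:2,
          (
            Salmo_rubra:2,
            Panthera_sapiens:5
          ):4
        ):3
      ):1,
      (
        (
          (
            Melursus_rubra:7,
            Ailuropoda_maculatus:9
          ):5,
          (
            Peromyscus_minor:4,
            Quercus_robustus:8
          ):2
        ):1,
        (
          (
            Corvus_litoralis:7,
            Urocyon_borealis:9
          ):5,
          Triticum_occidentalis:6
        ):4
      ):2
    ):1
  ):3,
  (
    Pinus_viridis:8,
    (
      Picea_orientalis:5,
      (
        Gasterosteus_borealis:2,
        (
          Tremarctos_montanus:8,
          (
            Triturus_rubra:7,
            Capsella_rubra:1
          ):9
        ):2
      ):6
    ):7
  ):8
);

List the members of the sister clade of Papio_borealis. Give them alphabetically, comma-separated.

Papio_borealis attaches to the tree at the node subtending (Papio_borealis,(Salmo_rubra,Panthera_sapiens)).
The other lineage descending from that same node — the sister group — is (Salmo_rubra,Panthera_sapiens); its 2 tips in alphabetical order are the answer.

Panthera_sapiens, Salmo_rubra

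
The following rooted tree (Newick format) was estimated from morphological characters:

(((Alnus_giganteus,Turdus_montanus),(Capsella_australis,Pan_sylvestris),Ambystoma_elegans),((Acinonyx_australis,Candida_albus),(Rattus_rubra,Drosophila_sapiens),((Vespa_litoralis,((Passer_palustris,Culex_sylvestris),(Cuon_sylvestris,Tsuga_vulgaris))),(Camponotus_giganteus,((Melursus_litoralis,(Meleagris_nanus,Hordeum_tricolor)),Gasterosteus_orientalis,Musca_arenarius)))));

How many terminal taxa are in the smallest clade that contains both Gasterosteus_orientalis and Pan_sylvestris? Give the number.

The MRCA of Gasterosteus_orientalis and Pan_sylvestris is the root, so the clade is the entire tree.
That clade contains 20 terminal taxa: Acinonyx_australis, Alnus_giganteus, Ambystoma_elegans, Camponotus_giganteus, Candida_albus, Capsella_australis, Culex_sylvestris, Cuon_sylvestris, Drosophila_sapiens, Gasterosteus_orientalis, Hordeum_tricolor, Meleagris_nanus, Melursus_litoralis, Musca_arenarius, Pan_sylvestris, Passer_palustris, Rattus_rubra, Tsuga_vulgaris, Turdus_montanus, Vespa_litoralis.

20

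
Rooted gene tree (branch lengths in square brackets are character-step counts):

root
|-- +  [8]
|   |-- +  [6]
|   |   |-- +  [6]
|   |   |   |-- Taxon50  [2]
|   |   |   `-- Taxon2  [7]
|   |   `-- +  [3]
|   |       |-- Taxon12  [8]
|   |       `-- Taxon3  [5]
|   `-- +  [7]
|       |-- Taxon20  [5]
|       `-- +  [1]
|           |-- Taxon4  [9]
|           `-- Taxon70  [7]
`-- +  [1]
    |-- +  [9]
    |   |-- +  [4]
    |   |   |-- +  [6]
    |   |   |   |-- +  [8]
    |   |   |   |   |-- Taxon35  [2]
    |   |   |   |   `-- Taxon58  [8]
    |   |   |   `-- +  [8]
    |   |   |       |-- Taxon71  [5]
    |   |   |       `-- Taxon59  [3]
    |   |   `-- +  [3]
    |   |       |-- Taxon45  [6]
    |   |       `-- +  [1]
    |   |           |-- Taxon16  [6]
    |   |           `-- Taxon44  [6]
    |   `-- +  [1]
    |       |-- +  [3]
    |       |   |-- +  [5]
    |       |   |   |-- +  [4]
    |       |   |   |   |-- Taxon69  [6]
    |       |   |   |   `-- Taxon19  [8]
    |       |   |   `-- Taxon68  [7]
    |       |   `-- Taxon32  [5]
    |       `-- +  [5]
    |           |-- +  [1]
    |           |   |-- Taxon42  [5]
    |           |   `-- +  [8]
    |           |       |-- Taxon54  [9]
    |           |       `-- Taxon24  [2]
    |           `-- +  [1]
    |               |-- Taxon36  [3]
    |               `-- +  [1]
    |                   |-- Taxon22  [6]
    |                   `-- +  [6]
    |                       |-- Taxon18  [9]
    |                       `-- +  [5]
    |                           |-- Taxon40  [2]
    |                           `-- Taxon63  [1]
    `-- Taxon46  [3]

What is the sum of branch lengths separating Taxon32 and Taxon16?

23

The path runs Taxon32 → … → MRCA → … → Taxon16; the MRCA is the node subtending ((((Taxon35,Taxon58),(Taxon71,Taxon59)),(Taxon45,(Taxon16,Taxon44))),((((Taxon69,Taxon19),Taxon68),Taxon32),((Taxon42,(Taxon54,Taxon24)),(Taxon36,(Taxon22,(Taxon18,(Taxon40,Taxon63))))))).
Branch lengths along that path: 5 + 3 + 1 + 4 + 3 + 1 + 6 = 23.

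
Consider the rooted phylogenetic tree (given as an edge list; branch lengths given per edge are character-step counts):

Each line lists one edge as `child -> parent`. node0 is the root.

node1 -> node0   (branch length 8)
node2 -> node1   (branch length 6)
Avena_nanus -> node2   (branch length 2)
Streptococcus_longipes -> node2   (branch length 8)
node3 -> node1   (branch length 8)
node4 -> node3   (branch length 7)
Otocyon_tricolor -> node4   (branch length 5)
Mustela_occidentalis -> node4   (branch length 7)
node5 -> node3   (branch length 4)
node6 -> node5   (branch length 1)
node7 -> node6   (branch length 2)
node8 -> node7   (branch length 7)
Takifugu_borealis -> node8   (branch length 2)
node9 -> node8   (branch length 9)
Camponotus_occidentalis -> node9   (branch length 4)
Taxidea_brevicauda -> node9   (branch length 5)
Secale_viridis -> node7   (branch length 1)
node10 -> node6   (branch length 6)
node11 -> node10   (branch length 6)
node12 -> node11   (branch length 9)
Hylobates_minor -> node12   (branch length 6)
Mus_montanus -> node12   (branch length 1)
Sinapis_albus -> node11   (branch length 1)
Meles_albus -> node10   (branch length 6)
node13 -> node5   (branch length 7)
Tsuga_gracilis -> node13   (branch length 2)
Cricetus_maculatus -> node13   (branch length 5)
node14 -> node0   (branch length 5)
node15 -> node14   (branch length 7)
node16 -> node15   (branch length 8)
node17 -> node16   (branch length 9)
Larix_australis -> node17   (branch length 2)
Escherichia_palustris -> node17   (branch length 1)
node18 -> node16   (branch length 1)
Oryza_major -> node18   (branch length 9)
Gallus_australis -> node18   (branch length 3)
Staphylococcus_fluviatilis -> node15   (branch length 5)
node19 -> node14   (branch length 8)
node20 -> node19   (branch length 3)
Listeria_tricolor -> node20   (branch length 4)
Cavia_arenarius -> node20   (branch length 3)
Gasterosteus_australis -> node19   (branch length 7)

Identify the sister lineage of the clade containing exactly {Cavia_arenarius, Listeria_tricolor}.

The clade containing exactly {Cavia_arenarius, Listeria_tricolor} attaches to the tree at the node subtending ((Listeria_tricolor,Cavia_arenarius),Gasterosteus_australis).
The other lineage descending from that same node — the sister group — is the single tip Gasterosteus_australis.

Gasterosteus_australis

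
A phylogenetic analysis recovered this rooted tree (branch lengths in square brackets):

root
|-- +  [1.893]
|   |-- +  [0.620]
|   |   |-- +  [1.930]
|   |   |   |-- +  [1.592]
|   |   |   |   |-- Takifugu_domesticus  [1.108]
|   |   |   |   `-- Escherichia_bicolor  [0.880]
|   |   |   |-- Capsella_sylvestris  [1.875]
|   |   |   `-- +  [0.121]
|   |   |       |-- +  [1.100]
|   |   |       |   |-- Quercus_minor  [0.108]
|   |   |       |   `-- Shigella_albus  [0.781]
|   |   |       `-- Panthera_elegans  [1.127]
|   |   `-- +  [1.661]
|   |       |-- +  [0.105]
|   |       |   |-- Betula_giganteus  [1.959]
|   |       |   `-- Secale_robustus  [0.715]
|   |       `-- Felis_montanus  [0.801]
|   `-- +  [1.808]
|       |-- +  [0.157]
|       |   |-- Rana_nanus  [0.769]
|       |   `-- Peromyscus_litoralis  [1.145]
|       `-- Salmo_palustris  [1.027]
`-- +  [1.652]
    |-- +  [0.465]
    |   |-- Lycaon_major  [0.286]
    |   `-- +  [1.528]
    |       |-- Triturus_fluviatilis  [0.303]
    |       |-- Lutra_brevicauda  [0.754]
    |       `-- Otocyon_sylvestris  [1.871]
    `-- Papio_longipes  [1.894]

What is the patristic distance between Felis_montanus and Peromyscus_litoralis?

6.192

The path runs Felis_montanus → … → MRCA → … → Peromyscus_litoralis; the MRCA is the node subtending ((((Takifugu_domesticus,Escherichia_bicolor),Capsella_sylvestris,((Quercus_minor,Shigella_albus),Panthera_elegans)),((Betula_giganteus,Secale_robustus),Felis_montanus)),((Rana_nanus,Peromyscus_litoralis),Salmo_palustris)).
Branch lengths along that path: 0.801 + 1.661 + 0.620 + 1.808 + 0.157 + 1.145 = 6.192.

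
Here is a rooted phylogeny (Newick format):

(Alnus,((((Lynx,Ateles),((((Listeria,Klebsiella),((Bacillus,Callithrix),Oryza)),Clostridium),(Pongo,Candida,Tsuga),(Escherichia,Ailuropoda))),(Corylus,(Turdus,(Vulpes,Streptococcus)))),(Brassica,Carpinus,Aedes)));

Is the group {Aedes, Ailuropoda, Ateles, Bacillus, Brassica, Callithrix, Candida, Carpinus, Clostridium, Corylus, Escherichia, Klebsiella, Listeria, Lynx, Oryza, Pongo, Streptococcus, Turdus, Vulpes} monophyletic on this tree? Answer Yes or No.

No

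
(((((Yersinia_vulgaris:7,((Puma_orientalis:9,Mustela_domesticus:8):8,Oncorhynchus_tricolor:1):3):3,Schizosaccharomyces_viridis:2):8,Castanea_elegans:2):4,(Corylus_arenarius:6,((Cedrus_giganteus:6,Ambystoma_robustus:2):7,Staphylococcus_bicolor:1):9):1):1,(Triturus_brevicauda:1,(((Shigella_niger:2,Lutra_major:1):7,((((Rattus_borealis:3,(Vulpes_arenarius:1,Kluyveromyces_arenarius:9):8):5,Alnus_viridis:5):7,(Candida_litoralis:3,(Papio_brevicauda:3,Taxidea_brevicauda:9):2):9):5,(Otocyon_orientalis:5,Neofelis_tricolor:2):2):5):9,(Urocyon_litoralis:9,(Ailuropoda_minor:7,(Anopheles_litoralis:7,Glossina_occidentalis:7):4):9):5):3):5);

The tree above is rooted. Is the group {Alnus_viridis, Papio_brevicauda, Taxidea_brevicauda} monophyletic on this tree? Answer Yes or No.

The MRCA of the listed taxa subtends (((Rattus_borealis,(Vulpes_arenarius,Kluyveromyces_arenarius)),Alnus_viridis),(Candida_litoralis,(Papio_brevicauda,Taxidea_brevicauda))).
That clade also contains Candida_litoralis, Kluyveromyces_arenarius, Rattus_borealis, Vulpes_arenarius, which are not in the proposed group, so the group is not monophyletic.

No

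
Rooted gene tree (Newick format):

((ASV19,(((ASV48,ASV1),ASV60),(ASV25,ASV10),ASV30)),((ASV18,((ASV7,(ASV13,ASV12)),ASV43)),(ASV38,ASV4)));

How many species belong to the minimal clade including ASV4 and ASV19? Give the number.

The MRCA of ASV4 and ASV19 is the root, so the clade is the entire tree.
That clade contains 14 terminal taxa: ASV1, ASV10, ASV12, ASV13, ASV18, ASV19, ASV25, ASV30, ASV38, ASV4, ASV43, ASV48, ASV60, ASV7.

14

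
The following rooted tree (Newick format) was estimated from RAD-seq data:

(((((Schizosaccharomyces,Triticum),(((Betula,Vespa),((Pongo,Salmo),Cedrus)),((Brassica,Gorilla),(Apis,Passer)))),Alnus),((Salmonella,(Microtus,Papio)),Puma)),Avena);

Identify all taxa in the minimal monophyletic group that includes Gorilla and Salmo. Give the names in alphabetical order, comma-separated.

Tracing Gorilla: it sits inside (Brassica,Gorilla).
Tracing Salmo: it sits inside (Pongo,Salmo).
The smallest clade enclosing both is (((Betula,Vespa),((Pongo,Salmo),Cedrus)),((Brassica,Gorilla),(Apis,Passer))); the answer is its 9 terminal taxa in alphabetical order.

Apis, Betula, Brassica, Cedrus, Gorilla, Passer, Pongo, Salmo, Vespa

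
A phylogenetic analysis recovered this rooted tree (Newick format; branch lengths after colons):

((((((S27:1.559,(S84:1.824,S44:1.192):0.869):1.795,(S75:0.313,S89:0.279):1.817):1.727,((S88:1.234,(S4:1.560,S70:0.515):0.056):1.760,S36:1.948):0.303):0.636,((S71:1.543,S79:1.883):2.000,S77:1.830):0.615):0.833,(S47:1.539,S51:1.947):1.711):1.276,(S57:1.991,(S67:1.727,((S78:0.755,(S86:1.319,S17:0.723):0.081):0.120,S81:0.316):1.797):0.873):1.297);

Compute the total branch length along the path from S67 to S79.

The path runs S67 → … → MRCA → … → S79; the MRCA is the root of the tree.
Branch lengths along that path: 1.727 + 0.873 + 1.297 + 1.276 + 0.833 + 0.615 + 2.000 + 1.883 = 10.504.

10.504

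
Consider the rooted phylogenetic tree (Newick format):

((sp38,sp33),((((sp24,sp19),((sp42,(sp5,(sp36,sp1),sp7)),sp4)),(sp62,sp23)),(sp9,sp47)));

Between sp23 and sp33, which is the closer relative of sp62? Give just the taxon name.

The MRCA of sp62 and sp23 subtends (sp62,sp23) (2 taxa).
The MRCA of sp62 and sp33 is the root, subtending the entire tree (14 taxa).
The first is nested inside the second, so sp62 shares a more recent common ancestor with sp23.

sp23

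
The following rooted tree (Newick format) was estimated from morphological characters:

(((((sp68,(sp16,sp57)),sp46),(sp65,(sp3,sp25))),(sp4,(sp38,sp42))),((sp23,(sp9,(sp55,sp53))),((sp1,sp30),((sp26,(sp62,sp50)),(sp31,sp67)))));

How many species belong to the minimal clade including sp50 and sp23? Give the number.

The MRCA of sp50 and sp23 is the node subtending ((sp23,(sp9,(sp55,sp53))),((sp1,sp30),((sp26,(sp62,sp50)),(sp31,sp67)))).
That clade contains 11 terminal taxa: sp1, sp23, sp26, sp30, sp31, sp50, sp53, sp55, sp62, sp67, sp9.

11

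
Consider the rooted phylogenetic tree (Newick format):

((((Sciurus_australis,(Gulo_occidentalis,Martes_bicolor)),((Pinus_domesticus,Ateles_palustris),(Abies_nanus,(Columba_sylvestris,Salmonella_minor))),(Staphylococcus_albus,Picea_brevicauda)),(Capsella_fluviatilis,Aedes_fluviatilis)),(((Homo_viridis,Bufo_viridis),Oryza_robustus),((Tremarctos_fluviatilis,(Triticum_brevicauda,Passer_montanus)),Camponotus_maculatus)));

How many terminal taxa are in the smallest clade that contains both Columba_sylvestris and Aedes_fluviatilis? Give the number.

12

The MRCA of Columba_sylvestris and Aedes_fluviatilis is the node subtending (((Sciurus_australis,(Gulo_occidentalis,Martes_bicolor)),((Pinus_domesticus,Ateles_palustris),(Abies_nanus,(Columba_sylvestris,Salmonella_minor))),(Staphylococcus_albus,Picea_brevicauda)),(Capsella_fluviatilis,Aedes_fluviatilis)).
That clade contains 12 terminal taxa: Abies_nanus, Aedes_fluviatilis, Ateles_palustris, Capsella_fluviatilis, Columba_sylvestris, Gulo_occidentalis, Martes_bicolor, Picea_brevicauda, Pinus_domesticus, Salmonella_minor, Sciurus_australis, Staphylococcus_albus.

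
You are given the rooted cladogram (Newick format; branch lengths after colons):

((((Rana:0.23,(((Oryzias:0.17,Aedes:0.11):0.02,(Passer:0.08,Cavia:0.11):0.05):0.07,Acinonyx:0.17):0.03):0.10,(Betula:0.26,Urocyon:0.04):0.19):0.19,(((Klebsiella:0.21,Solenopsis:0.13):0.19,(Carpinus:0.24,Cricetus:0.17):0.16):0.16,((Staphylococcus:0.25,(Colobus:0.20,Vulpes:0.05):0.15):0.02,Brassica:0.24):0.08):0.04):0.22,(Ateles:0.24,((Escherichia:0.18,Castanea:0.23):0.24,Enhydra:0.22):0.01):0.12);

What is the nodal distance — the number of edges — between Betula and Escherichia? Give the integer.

The MRCA of Betula and Escherichia is the root of the tree.
From Betula up to that node: 4 branches. From Escherichia up to the same node: 4 branches. Total: 4 + 4 = 8.

8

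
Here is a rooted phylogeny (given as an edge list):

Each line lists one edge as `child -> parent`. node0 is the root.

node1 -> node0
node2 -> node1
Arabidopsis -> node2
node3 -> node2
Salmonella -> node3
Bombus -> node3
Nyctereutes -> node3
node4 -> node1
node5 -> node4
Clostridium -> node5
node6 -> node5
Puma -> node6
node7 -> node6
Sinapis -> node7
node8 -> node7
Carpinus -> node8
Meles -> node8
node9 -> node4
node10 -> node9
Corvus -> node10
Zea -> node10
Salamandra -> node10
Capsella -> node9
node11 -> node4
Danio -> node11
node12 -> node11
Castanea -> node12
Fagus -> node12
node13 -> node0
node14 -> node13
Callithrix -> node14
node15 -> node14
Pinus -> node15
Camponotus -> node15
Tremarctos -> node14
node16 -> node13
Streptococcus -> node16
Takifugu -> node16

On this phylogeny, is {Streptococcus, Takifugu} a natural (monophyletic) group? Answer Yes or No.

The most recent common ancestor of these taxa subtends (Streptococcus,Takifugu).
That clade has exactly 2 tips — every listed taxon and nothing else — so the group is monophyletic.

Yes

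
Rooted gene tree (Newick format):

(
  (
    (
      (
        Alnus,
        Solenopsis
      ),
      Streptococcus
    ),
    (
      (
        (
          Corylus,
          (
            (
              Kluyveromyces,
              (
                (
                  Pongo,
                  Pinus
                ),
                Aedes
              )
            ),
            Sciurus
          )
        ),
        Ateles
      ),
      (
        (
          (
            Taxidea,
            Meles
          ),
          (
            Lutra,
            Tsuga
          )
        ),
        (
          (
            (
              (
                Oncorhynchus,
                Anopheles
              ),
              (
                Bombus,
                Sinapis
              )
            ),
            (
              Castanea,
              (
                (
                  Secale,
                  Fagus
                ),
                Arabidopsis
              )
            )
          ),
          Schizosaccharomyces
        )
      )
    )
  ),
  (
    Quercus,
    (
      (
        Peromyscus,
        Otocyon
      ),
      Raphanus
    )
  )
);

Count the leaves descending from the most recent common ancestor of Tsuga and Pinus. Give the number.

20

The MRCA of Tsuga and Pinus is the node subtending (((Corylus,((Kluyveromyces,((Pongo,Pinus),Aedes)),Sciurus)),Ateles),(((Taxidea,Meles),(Lutra,Tsuga)),((((Oncorhynchus,Anopheles),(Bombus,Sinapis)),(Castanea,((Secale,Fagus),Arabidopsis))),Schizosaccharomyces))).
That clade contains 20 terminal taxa: Aedes, Anopheles, Arabidopsis, Ateles, Bombus, Castanea, Corylus, Fagus, Kluyveromyces, Lutra, Meles, Oncorhynchus, Pinus, Pongo, Schizosaccharomyces, Sciurus, Secale, Sinapis, Taxidea, Tsuga.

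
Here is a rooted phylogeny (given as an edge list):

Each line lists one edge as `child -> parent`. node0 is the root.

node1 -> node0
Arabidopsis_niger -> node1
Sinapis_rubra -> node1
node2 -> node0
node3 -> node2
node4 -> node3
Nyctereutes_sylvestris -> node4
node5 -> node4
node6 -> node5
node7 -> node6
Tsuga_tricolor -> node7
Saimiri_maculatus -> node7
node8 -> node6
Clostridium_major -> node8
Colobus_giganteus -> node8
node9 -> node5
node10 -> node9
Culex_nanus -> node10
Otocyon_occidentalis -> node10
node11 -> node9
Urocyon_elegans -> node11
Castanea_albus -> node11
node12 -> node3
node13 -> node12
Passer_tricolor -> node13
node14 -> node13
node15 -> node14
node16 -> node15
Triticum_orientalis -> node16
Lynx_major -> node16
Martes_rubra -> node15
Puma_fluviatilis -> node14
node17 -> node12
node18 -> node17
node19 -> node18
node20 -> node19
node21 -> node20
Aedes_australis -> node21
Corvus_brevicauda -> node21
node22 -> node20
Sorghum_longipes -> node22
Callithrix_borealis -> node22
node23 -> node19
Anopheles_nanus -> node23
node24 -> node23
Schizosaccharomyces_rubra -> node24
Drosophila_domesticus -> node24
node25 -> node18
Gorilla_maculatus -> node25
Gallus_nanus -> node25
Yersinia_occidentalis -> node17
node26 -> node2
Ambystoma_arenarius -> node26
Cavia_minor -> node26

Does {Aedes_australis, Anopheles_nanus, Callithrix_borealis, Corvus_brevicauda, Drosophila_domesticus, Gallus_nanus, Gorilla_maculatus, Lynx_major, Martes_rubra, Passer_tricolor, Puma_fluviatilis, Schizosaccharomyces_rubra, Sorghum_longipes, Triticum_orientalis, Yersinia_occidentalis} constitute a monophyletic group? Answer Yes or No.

Yes

The most recent common ancestor of these taxa subtends ((Passer_tricolor,(((Triticum_orientalis,Lynx_major),Martes_rubra),Puma_fluviatilis)),(((((Aedes_australis,Corvus_brevicauda),(Sorghum_longipes,Callithrix_borealis)),(Anopheles_nanus,(Schizosaccharomyces_rubra,Drosophila_domesticus))),(Gorilla_maculatus,Gallus_nanus)),Yersinia_occidentalis)).
That clade has exactly 15 tips — every listed taxon and nothing else — so the group is monophyletic.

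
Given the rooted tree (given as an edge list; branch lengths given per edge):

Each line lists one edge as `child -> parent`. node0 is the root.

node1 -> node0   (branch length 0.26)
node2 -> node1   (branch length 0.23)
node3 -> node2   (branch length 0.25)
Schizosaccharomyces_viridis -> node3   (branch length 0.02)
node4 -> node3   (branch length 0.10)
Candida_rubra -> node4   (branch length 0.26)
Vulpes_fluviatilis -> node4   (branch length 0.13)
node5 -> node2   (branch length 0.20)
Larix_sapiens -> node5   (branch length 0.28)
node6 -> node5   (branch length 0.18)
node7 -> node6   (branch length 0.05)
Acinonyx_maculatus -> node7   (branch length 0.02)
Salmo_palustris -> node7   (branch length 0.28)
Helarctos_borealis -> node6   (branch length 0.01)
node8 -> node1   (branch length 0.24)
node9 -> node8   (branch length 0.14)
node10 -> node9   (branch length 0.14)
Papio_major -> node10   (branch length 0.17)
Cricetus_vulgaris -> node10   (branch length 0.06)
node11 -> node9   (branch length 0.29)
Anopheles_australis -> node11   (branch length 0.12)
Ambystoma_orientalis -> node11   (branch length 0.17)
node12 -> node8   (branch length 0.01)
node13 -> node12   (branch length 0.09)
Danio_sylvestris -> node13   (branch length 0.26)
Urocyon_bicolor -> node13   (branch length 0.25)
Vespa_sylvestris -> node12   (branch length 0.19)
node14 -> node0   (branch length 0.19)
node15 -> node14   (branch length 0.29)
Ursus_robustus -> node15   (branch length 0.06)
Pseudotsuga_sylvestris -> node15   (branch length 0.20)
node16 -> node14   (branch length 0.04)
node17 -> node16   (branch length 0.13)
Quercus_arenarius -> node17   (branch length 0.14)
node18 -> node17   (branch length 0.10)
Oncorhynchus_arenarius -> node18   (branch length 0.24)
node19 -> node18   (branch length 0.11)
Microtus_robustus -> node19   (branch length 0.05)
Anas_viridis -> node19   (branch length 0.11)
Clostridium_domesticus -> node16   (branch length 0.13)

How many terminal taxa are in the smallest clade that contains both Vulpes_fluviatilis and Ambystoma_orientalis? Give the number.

The MRCA of Vulpes_fluviatilis and Ambystoma_orientalis is the node subtending (((Schizosaccharomyces_viridis,(Candida_rubra,Vulpes_fluviatilis)),(Larix_sapiens,((Acinonyx_maculatus,Salmo_palustris),Helarctos_borealis))),(((Papio_major,Cricetus_vulgaris),(Anopheles_australis,Ambystoma_orientalis)),((Danio_sylvestris,Urocyon_bicolor),Vespa_sylvestris))).
That clade contains 14 terminal taxa: Acinonyx_maculatus, Ambystoma_orientalis, Anopheles_australis, Candida_rubra, Cricetus_vulgaris, Danio_sylvestris, Helarctos_borealis, Larix_sapiens, Papio_major, Salmo_palustris, Schizosaccharomyces_viridis, Urocyon_bicolor, Vespa_sylvestris, Vulpes_fluviatilis.

14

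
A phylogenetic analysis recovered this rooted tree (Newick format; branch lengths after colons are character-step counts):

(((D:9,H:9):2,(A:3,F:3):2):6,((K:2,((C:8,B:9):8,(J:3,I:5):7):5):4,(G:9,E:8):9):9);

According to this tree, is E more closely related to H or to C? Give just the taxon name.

C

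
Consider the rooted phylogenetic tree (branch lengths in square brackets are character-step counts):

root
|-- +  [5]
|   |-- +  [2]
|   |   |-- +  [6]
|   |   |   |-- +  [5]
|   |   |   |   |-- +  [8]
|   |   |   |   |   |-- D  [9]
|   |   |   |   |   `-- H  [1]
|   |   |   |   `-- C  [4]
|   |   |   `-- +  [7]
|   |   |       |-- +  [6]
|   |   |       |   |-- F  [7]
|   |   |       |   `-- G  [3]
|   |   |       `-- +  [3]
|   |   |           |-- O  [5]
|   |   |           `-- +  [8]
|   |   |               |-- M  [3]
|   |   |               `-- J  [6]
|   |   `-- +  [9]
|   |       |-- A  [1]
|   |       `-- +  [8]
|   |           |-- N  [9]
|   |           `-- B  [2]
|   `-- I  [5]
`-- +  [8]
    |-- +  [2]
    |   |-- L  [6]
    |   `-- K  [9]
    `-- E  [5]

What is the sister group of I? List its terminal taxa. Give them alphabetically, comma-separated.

I attaches to the tree at the node subtending (((((D,H),C),((F,G),(O,(M,J)))),(A,(N,B))),I).
The other lineage descending from that same node — the sister group — is ((((D,H),C),((F,G),(O,(M,J)))),(A,(N,B))); its 11 tips in alphabetical order are the answer.

A, B, C, D, F, G, H, J, M, N, O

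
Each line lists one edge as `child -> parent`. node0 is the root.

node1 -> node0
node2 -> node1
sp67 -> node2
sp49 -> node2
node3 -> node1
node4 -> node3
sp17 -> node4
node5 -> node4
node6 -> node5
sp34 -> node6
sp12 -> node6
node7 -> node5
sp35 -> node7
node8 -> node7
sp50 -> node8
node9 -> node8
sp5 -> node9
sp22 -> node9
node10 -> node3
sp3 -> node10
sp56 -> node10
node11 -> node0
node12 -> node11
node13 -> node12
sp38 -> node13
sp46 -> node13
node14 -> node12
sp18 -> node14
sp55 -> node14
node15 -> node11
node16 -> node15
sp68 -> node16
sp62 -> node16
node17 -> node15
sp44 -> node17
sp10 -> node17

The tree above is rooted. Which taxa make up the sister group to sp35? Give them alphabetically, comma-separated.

sp35 attaches to the tree at the node subtending (sp35,(sp50,(sp5,sp22))).
The other lineage descending from that same node — the sister group — is (sp50,(sp5,sp22)); its 3 tips in alphabetical order are the answer.

sp22, sp5, sp50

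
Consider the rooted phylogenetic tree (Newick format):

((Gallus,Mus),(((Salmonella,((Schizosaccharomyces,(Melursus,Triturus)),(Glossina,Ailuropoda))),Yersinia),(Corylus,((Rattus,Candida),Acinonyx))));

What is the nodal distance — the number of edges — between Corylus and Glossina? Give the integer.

7

The MRCA of Corylus and Glossina is the node subtending (((Salmonella,((Schizosaccharomyces,(Melursus,Triturus)),(Glossina,Ailuropoda))),Yersinia),(Corylus,((Rattus,Candida),Acinonyx))).
From Corylus up to that node: 2 branches. From Glossina up to the same node: 5 branches. Total: 2 + 5 = 7.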